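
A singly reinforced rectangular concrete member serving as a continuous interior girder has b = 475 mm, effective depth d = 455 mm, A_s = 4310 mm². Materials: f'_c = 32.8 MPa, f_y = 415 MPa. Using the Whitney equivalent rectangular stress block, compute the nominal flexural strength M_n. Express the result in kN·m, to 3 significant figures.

M_n ≈ 693 kN·m

T = A_s f_y = 4310 × 415 = 1788650 N = 1788.65 kN.
From C = T: a = T/(0.85 f'_c b) = 1788650/(0.85 × 32.8 × 475) = 135.06 mm.
M_n = T(d − a/2) = 1788.65 kN × (455 − 67.53) mm = 693.05 kN·m.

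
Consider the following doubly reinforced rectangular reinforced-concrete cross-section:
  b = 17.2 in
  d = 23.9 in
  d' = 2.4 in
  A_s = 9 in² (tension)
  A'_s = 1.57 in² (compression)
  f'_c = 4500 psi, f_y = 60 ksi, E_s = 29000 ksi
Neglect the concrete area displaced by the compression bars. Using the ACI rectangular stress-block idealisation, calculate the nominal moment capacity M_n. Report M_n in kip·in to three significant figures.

M_n ≈ 11200 kip·in

Assume both steels yield.
a = (A_s − A'_s) f_y/(0.85 f'_c b) = (9 − 1.57) × 60/(0.85 × 4.5 × 17.2) = 6.776 in.
c = a/β₁ = 6.776/0.825 = 8.213 in; ε'_s = 0.003(c − d')/c = 0.0021 ≥ ε_y = 0.0021, so the compression steel yields.
M_n = (A_s − A'_s) f_y (d − a/2) + A'_s f_y (d − d') = 445.8 × (23.9 − 3.388) + 94.2 × (23.9 − 2.4) = 9144.2 + 2025.3 = 11169.5 kip·in.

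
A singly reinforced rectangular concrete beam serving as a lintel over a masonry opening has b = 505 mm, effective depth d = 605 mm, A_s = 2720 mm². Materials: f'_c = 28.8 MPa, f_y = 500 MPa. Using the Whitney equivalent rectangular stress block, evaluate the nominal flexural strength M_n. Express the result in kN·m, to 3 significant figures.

T = A_s f_y = 2720 × 500 = 1360000 N = 1360 kN.
From C = T: a = T/(0.85 f'_c b) = 1360000/(0.85 × 28.8 × 505) = 110.01 mm.
M_n = T(d − a/2) = 1360 kN × (605 − 55.005) mm = 747.99 kN·m.

M_n ≈ 748 kN·m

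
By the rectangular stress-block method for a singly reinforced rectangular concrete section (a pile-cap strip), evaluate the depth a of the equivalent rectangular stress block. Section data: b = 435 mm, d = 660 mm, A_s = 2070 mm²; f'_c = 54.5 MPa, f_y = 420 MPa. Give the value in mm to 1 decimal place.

a ≈ 43.1 mm

T = A_s f_y = 2070 × 420 = 869400 N = 869.4 kN.
Setting C = 0.85 f'_c a b equal to T: a = 869400/(0.85 × 54.5 × 435) = 43.1 mm.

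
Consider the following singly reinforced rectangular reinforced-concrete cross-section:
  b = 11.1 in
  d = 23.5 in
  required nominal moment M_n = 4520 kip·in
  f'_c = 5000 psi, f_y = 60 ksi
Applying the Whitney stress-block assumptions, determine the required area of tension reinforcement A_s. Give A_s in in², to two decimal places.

From M_n = 0.85 f'_c a b (d − a/2):
a = d − √(d² − 2M_n/(0.85 f'_c b)) = 23.5 − √(23.5² − 2 × 4520/(0.85 × 5 × 11.1)) = 4.510 in.
A_s = 0.85 f'_c a b / f_y = 0.85 × 5 × 4.510 × 11.1 / 60 = 3.546 in².

A_s ≈ 3.55 in²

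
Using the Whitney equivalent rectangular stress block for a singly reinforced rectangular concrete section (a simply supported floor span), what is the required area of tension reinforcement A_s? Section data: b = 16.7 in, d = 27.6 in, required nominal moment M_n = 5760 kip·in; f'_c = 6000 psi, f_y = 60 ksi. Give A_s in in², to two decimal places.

A_s ≈ 3.65 in²

From M_n = 0.85 f'_c a b (d − a/2):
a = d − √(d² − 2M_n/(0.85 f'_c b)) = 27.6 − √(27.6² − 2 × 5760/(0.85 × 6 × 16.7)) = 2.570 in.
A_s = 0.85 f'_c a b / f_y = 0.85 × 6 × 2.570 × 16.7 / 60 = 3.648 in².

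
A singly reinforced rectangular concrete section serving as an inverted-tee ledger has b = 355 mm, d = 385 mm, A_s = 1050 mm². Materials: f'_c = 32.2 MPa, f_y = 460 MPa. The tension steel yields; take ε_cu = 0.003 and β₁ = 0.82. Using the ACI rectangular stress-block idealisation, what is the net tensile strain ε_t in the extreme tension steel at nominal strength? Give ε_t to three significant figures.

ε_t ≈ 0.0161

a = A_s f_y/(0.85 f'_c b) = 49.71 mm.
β₁ = 0.82, so c = a/β₁ = 49.71/0.82 = 60.62 mm.
From the linear strain diagram with ε_cu = 0.003: ε_t = 0.003 (d − c)/c = 0.003 × (385 − 60.62)/60.62 = 0.0161.
Since ε_t ≥ 0.005, the section is tension-controlled.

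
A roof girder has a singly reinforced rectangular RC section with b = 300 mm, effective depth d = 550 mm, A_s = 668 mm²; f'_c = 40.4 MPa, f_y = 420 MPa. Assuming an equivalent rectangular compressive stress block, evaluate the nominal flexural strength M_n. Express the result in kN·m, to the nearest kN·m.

M_n ≈ 150 kN·m

T = A_s f_y = 668 × 420 = 280560 N = 280.56 kN.
From C = T: a = T/(0.85 f'_c b) = 280560/(0.85 × 40.4 × 300) = 27.23 mm.
M_n = T(d − a/2) = 280.56 kN × (550 − 13.615) mm = 150.49 kN·m.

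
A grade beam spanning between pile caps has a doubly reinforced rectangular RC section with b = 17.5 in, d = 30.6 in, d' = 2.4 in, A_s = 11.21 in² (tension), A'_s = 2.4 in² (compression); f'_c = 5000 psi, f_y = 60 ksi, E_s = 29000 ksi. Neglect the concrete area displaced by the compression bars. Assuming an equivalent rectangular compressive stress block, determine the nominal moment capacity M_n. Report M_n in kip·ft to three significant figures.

M_n ≈ 1530 kip·ft

Assume both steels yield.
a = (A_s − A'_s) f_y/(0.85 f'_c b) = (11.21 − 2.4) × 60/(0.85 × 5 × 17.5) = 7.107 in.
c = a/β₁ = 7.107/0.8 = 8.884 in; ε'_s = 0.003(c − d')/c = 0.0022 ≥ ε_y = 0.0021, so the compression steel yields.
M_n = (A_s − A'_s) f_y (d − a/2) + A'_s f_y (d − d') = 528.6 × (30.6 − 3.5535) + 144 × (30.6 − 2.4) = 14296.8 + 4060.8 = 18357.6 kip·in = 18357.6/12 = 1529.80 kip·ft.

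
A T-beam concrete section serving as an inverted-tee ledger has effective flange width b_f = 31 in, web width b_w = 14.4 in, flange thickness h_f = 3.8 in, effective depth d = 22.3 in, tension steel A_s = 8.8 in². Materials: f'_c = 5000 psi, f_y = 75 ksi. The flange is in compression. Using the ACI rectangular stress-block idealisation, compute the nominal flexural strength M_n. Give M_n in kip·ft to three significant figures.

Tension: T = A_s f_y = 8.8 × 75 = 660 kips.
Try a within the flange: a = T/(0.85 f'_c b_f) = 660/(0.85 × 5 × 31) = 5.009 in.
a = 5.009 > h_f = 3.8 in: the block extends into the web. Split into flange-overhang and web parts.
C_f = 0.85 f'_c (b_f − b_w) h_f = 0.85 × 5 × (31 − 14.4) × 3.8 = 268.1 kips.
Remaining web compression depth: a_w = (T − C_f)/(0.85 f'_c b_w) = (660 − 268.1)/(0.85 × 5 × 14.4) = 6.404 in.
M_n = C_f(d − h_f/2) + (T − C_f)(d − a_w/2) = 268.1 × (22.3 − 1.9) + 391.9 × (22.3 − 3.202) = 5469.2 + 7484.5 = 12953.7 kip·in.
M_n = 12953.7/12 = 1079.48 kip·ft.

M_n ≈ 1080 kip·ft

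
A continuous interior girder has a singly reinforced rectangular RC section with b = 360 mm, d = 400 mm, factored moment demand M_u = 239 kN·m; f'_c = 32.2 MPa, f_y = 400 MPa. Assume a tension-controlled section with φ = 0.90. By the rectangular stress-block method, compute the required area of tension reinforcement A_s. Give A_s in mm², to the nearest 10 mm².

M_n = M_u/φ = 239/0.90 = 265.556 kN·m.
With M_n = 0.85 f'_c a b (d − a/2), solve the quadratic for a:
a = d − √(d² − 2M_n/(0.85 f'_c b)) = 400 − √(400² − 2 × 265.556×10⁶/(0.85 × 32.2 × 360)) = 74.27 mm.
A_s = 0.85 f'_c a b / f_y = 0.85 × 32.2 × 74.27 × 360 / 400 = 1829.5 mm².

A_s ≈ 1830 mm²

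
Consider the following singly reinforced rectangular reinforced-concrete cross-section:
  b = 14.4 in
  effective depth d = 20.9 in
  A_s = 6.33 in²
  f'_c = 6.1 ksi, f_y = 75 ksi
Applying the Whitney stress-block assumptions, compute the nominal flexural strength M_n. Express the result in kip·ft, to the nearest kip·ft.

T = A_s f_y = 6.33 × 75 = 474.75 kips.
a = T/(0.85 f'_c b) = 474.75/(0.85 × 6.1 × 14.4) = 6.358 in.
M_n = T(d − a/2) = 474.75 × (20.9 − 3.179) = 8413.0 kip·in = 8413.0/12 = 701.08 kip·ft.

M_n ≈ 701 kip·ft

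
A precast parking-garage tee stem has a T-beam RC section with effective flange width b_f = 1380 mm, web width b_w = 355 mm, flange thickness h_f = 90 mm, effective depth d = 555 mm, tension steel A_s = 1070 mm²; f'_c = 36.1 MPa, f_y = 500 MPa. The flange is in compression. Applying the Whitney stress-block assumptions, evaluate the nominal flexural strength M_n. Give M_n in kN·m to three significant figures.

M_n ≈ 294 kN·m

Tension: T = A_s f_y = 1070 × 500 = 535000 N.
Try a within the flange: a = T/(0.85 f'_c b_f) = 535000/(0.85 × 36.1 × 1380) = 12.63 mm.
Since a = 12.63 ≤ h_f = 90 mm, the stress block lies entirely in the flange; analyse as a rectangular beam of width b_f.
M_n = T(d − a/2) = 535000 × (555 − 6.315) = 293.55 × 10⁶ N·mm.
M_n = 293.55 kN·m.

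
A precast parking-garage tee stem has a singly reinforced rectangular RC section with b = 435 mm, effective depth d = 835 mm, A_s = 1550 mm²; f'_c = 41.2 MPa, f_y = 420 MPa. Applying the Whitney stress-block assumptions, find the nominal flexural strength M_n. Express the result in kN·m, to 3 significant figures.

T = A_s f_y = 1550 × 420 = 651000 N = 651 kN.
From C = T: a = T/(0.85 f'_c b) = 651000/(0.85 × 41.2 × 435) = 42.73 mm.
M_n = T(d − a/2) = 651 kN × (835 − 21.365) mm = 529.68 kN·m.

M_n ≈ 530 kN·m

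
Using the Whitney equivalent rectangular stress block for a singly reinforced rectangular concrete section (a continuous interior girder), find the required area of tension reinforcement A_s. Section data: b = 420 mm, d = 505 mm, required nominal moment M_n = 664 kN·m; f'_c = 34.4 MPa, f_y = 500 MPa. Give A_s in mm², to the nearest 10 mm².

With M_n = 0.85 f'_c a b (d − a/2), solve the quadratic for a:
a = d − √(d² − 2M_n/(0.85 f'_c b)) = 505 − √(505² − 2 × 664×10⁶/(0.85 × 34.4 × 420)) = 121.74 mm.
A_s = 0.85 f'_c a b / f_y = 0.85 × 34.4 × 121.74 × 420 / 500 = 2990.1 mm².

A_s ≈ 2990 mm²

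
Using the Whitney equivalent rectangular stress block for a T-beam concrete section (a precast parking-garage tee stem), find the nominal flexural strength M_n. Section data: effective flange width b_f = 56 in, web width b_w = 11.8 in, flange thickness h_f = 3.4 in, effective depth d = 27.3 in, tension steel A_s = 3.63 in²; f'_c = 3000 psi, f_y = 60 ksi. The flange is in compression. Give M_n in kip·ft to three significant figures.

M_n ≈ 482 kip·ft

Tension: T = A_s f_y = 3.63 × 60 = 217.8 kips.
Try a within the flange: a = T/(0.85 f'_c b_f) = 217.8/(0.85 × 3 × 56) = 1.525 in.
Since a = 1.525 ≤ h_f = 3.4 in, the stress block lies entirely in the flange; analyse as a rectangular beam of width b_f.
M_n = T(d − a/2) = 217.8 × (27.3 − 0.7625) = 5779.9 kip·in.
M_n = 5779.9/12 = 481.66 kip·ft.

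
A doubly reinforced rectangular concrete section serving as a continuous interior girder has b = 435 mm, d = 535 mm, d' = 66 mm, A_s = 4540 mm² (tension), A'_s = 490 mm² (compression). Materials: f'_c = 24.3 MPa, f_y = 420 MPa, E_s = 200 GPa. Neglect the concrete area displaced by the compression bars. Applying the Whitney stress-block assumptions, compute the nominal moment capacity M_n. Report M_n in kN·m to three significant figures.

M_n ≈ 846 kN·m

Assume both tension and compression steel yield.
Net tension couple steel: A_s − A'_s = 4050 mm².
a = (A_s − A'_s) f_y / (0.85 f'_c b) = 1701000/(0.85 × 24.3 × 435) = 189.32 mm.
c = a/β₁ = 189.32/0.85 = 222.73 mm; ε'_s = 0.003(c − d')/c = 0.0021 ≥ f_y/E_s = 0.0021, so compression steel does yield.
M_n = (A_s − A'_s) f_y (d − a/2) + A'_s f_y (d − d') = [1701000 × (535 − 94.66) + 205800 × (535 − 66)] × 10⁻⁶ = 749.02 + 96.52 = 845.54 kN·m.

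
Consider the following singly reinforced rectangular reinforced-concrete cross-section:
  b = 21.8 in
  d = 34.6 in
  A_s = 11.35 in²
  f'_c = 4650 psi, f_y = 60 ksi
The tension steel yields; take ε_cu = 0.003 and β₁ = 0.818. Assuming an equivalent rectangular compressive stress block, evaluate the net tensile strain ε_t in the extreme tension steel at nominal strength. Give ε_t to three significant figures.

ε_t ≈ 0.00774

a = A_s f_y/(0.85 f'_c b) = 7.903 in.
β₁ = 0.818, so c = a/β₁ = 7.903/0.818 = 9.661 in.
From the linear strain diagram with ε_cu = 0.003: ε_t = 0.003 (d − c)/c = 0.003 × (34.6 − 9.661)/9.661 = 0.00774.
Since ε_t ≥ 0.005, the section is tension-controlled.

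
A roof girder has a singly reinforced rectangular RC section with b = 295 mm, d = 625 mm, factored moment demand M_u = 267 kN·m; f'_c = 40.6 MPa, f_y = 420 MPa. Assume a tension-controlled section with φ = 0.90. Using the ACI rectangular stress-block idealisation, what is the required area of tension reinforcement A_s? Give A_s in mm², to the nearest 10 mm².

M_n = M_u/φ = 267/0.90 = 296.667 kN·m.
With M_n = 0.85 f'_c a b (d − a/2), solve the quadratic for a:
a = d − √(d² − 2M_n/(0.85 f'_c b)) = 625 − √(625² − 2 × 296.667×10⁶/(0.85 × 40.6 × 295)) = 48.51 mm.
A_s = 0.85 f'_c a b / f_y = 0.85 × 40.6 × 48.51 × 295 / 420 = 1175.8 mm².

A_s ≈ 1180 mm²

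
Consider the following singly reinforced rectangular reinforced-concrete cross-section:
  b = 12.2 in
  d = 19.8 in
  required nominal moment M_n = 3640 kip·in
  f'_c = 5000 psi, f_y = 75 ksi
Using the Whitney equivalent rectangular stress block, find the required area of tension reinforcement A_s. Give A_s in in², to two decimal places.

From M_n = 0.85 f'_c a b (d − a/2):
a = d − √(d² − 2M_n/(0.85 f'_c b)) = 19.8 − √(19.8² − 2 × 3640/(0.85 × 5 × 12.2)) = 3.937 in.
A_s = 0.85 f'_c a b / f_y = 0.85 × 5 × 3.937 × 12.2 / 75 = 2.722 in².

A_s ≈ 2.72 in²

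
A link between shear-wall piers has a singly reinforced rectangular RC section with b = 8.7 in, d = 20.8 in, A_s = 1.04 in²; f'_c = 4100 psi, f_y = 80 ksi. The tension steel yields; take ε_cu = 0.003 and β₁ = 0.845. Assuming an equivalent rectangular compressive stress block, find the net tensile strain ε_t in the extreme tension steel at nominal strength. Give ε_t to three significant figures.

a = A_s f_y/(0.85 f'_c b) = 2.744 in.
β₁ = 0.845, so c = a/β₁ = 2.744/0.845 = 3.247 in.
From the linear strain diagram with ε_cu = 0.003: ε_t = 0.003 (d − c)/c = 0.003 × (20.8 − 3.247)/3.247 = 0.0162.
Since ε_t ≥ 0.005, the section is tension-controlled.

ε_t ≈ 0.0162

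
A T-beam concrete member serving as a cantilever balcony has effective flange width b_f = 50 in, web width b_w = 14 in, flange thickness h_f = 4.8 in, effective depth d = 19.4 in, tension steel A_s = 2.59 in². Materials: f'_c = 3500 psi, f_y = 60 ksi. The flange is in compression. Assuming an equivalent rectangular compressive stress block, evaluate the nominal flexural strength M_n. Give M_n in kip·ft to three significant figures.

Tension: T = A_s f_y = 2.59 × 60 = 155.4 kips.
Try a within the flange: a = T/(0.85 f'_c b_f) = 155.4/(0.85 × 3.5 × 50) = 1.045 in.
Since a = 1.045 ≤ h_f = 4.8 in, the stress block lies entirely in the flange; analyse as a rectangular beam of width b_f.
M_n = T(d − a/2) = 155.4 × (19.4 − 0.5225) = 2933.6 kip·in.
M_n = 2933.6/12 = 244.47 kip·ft.

M_n ≈ 244 kip·ft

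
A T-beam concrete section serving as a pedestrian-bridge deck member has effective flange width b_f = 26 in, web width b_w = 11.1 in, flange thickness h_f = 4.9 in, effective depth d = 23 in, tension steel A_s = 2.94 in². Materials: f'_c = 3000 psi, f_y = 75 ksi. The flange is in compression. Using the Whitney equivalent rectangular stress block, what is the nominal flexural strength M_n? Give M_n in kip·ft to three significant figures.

Tension: T = A_s f_y = 2.94 × 75 = 220.5 kips.
Try a within the flange: a = T/(0.85 f'_c b_f) = 220.5/(0.85 × 3 × 26) = 3.326 in.
Since a = 3.326 ≤ h_f = 4.9 in, the stress block lies entirely in the flange; analyse as a rectangular beam of width b_f.
M_n = T(d − a/2) = 220.5 × (23 − 1.663) = 4704.8 kip·in.
M_n = 4704.8/12 = 392.07 kip·ft.

M_n ≈ 392 kip·ft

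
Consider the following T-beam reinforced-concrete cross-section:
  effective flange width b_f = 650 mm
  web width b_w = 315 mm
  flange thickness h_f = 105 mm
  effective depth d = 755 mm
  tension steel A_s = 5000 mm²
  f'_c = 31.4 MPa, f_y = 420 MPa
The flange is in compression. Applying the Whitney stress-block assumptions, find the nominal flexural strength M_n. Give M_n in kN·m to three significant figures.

M_n ≈ 1460 kN·m

Tension: T = A_s f_y = 5000 × 420 = 2100000 N.
Try a within the flange: a = T/(0.85 f'_c b_f) = 2100000/(0.85 × 31.4 × 650) = 121.05 mm.
a = 121.05 > h_f = 105 mm: the block extends into the web. Split into flange-overhang and web parts.
C_f = 0.85 f'_c (b_f − b_w) h_f = 0.85 × 31.4 × (650 − 315) × 105 = 938821 N.
Remaining web compression depth: a_w = (T − C_f)/(0.85 f'_c b_w) = (2100000 − 938821)/(0.85 × 31.4 × 315) = 138.11 mm.
M_n = C_f(d − h_f/2) + (T − C_f)(d − a_w/2) = 938821 × (755 − 52.5) + 1161179 × (755 − 69.055) = 659.52 + 796.50 = 1456.02 × 10⁶ N·mm.
M_n = 1456.02 kN·m.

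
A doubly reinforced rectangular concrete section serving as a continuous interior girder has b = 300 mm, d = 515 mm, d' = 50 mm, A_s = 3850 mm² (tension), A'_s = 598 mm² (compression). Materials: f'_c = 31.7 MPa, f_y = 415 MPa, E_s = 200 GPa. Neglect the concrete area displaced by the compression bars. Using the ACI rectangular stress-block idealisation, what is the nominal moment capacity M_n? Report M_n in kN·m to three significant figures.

M_n ≈ 698 kN·m

Assume both tension and compression steel yield.
Net tension couple steel: A_s − A'_s = 3252 mm².
a = (A_s − A'_s) f_y / (0.85 f'_c b) = 1349580/(0.85 × 31.7 × 300) = 166.95 mm.
c = a/β₁ = 166.95/0.824 = 202.61 mm; ε'_s = 0.003(c − d')/c = 0.0023 ≥ f_y/E_s = 0.0021, so compression steel does yield.
M_n = (A_s − A'_s) f_y (d − a/2) + A'_s f_y (d − d') = [1349580 × (515 − 83.475) + 248170 × (515 − 50)] × 10⁻⁶ = 582.38 + 115.40 = 697.78 kN·m.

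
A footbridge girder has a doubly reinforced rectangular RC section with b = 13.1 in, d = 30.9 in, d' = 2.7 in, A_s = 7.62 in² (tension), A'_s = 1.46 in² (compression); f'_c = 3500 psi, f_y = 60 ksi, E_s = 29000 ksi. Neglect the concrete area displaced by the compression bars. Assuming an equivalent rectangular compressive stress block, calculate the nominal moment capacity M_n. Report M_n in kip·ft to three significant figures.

M_n ≈ 1010 kip·ft

Assume both steels yield.
a = (A_s − A'_s) f_y/(0.85 f'_c b) = (7.62 − 1.46) × 60/(0.85 × 3.5 × 13.1) = 9.484 in.
c = a/β₁ = 9.484/0.85 = 11.158 in; ε'_s = 0.003(c − d')/c = 0.0023 ≥ ε_y = 0.0021, so the compression steel yields.
M_n = (A_s − A'_s) f_y (d − a/2) + A'_s f_y (d − d') = 369.6 × (30.9 − 4.742) + 87.6 × (30.9 − 2.7) = 9668.0 + 2470.3 = 12138.3 kip·in = 12138.3/12 = 1011.53 kip·ft.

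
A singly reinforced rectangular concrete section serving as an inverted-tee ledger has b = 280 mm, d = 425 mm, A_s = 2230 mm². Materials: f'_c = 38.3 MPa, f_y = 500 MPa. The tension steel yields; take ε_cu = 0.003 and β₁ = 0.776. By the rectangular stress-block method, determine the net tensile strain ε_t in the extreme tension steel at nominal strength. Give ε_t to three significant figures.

a = A_s f_y/(0.85 f'_c b) = 122.32 mm.
β₁ = 0.776, so c = a/β₁ = 122.32/0.776 = 157.63 mm.
From the linear strain diagram with ε_cu = 0.003: ε_t = 0.003 (d − c)/c = 0.003 × (425 − 157.63)/157.63 = 0.00509.
Since ε_t ≥ 0.005, the section is tension-controlled.

ε_t ≈ 0.00509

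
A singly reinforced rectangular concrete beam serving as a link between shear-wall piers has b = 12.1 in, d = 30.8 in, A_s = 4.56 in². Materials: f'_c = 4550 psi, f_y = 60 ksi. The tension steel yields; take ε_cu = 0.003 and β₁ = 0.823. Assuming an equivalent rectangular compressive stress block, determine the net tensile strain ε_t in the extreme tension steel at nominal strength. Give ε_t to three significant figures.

ε_t ≈ 0.0100

a = A_s f_y/(0.85 f'_c b) = 5.847 in.
β₁ = 0.823, so c = a/β₁ = 5.847/0.823 = 7.104 in.
From the linear strain diagram with ε_cu = 0.003: ε_t = 0.003 (d − c)/c = 0.003 × (30.8 − 7.104)/7.104 = 0.0100.
Since ε_t ≥ 0.005, the section is tension-controlled.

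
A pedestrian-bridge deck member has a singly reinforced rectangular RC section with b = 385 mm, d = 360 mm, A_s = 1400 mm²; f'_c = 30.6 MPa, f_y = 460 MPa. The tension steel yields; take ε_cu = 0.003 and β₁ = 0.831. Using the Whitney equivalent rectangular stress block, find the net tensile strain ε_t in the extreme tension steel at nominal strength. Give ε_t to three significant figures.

a = A_s f_y/(0.85 f'_c b) = 64.31 mm.
β₁ = 0.831, so c = a/β₁ = 64.31/0.831 = 77.39 mm.
From the linear strain diagram with ε_cu = 0.003: ε_t = 0.003 (d − c)/c = 0.003 × (360 − 77.39)/77.39 = 0.0110.
Since ε_t ≥ 0.005, the section is tension-controlled.

ε_t ≈ 0.0110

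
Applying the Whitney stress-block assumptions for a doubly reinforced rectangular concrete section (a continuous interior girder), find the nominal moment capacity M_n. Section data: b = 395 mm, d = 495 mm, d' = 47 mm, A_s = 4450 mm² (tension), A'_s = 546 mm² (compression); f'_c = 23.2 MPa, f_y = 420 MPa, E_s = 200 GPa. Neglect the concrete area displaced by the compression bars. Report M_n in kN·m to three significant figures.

Assume both tension and compression steel yield.
Net tension couple steel: A_s − A'_s = 3904 mm².
a = (A_s − A'_s) f_y / (0.85 f'_c b) = 1639680/(0.85 × 23.2 × 395) = 210.50 mm.
c = a/β₁ = 210.50/0.85 = 247.65 mm; ε'_s = 0.003(c − d')/c = 0.0024 ≥ f_y/E_s = 0.0021, so compression steel does yield.
M_n = (A_s − A'_s) f_y (d − a/2) + A'_s f_y (d − d') = [1639680 × (495 − 105.25) + 229320 × (495 − 47)] × 10⁻⁶ = 639.07 + 102.74 = 741.81 kN·m.

M_n ≈ 742 kN·m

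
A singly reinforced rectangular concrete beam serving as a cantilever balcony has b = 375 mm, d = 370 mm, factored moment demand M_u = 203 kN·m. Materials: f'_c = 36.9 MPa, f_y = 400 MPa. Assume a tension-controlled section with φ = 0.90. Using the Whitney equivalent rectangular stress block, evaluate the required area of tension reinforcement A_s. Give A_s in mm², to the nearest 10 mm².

A_s ≈ 1650 mm²

M_n = M_u/φ = 203/0.90 = 225.556 kN·m.
With M_n = 0.85 f'_c a b (d − a/2), solve the quadratic for a:
a = d − √(d² − 2M_n/(0.85 f'_c b)) = 370 − √(370² − 2 × 225.556×10⁶/(0.85 × 36.9 × 375)) = 56.08 mm.
A_s = 0.85 f'_c a b / f_y = 0.85 × 36.9 × 56.08 × 375 / 400 = 1649.0 mm².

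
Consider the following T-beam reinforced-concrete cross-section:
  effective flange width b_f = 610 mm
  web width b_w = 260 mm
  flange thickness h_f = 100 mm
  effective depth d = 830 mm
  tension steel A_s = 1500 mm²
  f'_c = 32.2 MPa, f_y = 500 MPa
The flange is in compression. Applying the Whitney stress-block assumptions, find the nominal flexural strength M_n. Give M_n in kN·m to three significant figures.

M_n ≈ 606 kN·m

Tension: T = A_s f_y = 1500 × 500 = 750000 N.
Try a within the flange: a = T/(0.85 f'_c b_f) = 750000/(0.85 × 32.2 × 610) = 44.92 mm.
Since a = 44.92 ≤ h_f = 100 mm, the stress block lies entirely in the flange; analyse as a rectangular beam of width b_f.
M_n = T(d − a/2) = 750000 × (830 − 22.46) = 605.66 × 10⁶ N·mm.
M_n = 605.66 kN·m.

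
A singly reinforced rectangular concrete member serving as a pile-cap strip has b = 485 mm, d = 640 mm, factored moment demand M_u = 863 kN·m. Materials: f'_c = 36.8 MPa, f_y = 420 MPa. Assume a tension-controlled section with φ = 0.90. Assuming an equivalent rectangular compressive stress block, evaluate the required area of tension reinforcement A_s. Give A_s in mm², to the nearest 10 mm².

M_n = M_u/φ = 863/0.90 = 958.889 kN·m.
With M_n = 0.85 f'_c a b (d − a/2), solve the quadratic for a:
a = d − √(d² − 2M_n/(0.85 f'_c b)) = 640 − √(640² − 2 × 958.889×10⁶/(0.85 × 36.8 × 485)) = 107.85 mm.
A_s = 0.85 f'_c a b / f_y = 0.85 × 36.8 × 107.85 × 485 / 420 = 3895.6 mm².

A_s ≈ 3900 mm²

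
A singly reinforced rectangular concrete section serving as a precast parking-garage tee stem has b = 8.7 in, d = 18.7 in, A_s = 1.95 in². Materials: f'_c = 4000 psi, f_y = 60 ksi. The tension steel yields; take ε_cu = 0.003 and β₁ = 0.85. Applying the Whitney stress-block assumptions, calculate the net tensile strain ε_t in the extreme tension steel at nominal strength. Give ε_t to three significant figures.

a = A_s f_y/(0.85 f'_c b) = 3.955 in.
β₁ = 0.85, so c = a/β₁ = 3.955/0.85 = 4.653 in.
From the linear strain diagram with ε_cu = 0.003: ε_t = 0.003 (d − c)/c = 0.003 × (18.7 − 4.653)/4.653 = 0.00906.
Since ε_t ≥ 0.005, the section is tension-controlled.

ε_t ≈ 0.00906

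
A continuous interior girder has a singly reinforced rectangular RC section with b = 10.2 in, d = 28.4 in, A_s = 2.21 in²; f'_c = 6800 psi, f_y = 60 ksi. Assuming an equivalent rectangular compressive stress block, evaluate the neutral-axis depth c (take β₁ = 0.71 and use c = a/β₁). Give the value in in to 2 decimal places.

c ≈ 3.17 in

T = A_s f_y = 2.21 × 60 = 132.6 kips.
a = T/(0.85 f'_c b) = 132.6/(0.85 × 6.8 × 10.2) = 2.2491 in.
With β₁ = 0.71, c = a/β₁ = 2.2491/0.71 = 3.17 in.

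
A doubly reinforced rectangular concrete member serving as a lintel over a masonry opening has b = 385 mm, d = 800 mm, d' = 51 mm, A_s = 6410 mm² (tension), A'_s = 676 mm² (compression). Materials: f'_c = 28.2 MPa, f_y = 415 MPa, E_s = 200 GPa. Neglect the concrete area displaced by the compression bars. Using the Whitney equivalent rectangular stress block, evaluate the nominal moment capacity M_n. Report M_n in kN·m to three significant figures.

M_n ≈ 1810 kN·m

Assume both tension and compression steel yield.
Net tension couple steel: A_s − A'_s = 5734 mm².
a = (A_s − A'_s) f_y / (0.85 f'_c b) = 2379610/(0.85 × 28.2 × 385) = 257.86 mm.
c = a/β₁ = 257.86/0.849 = 303.72 mm; ε'_s = 0.003(c − d')/c = 0.0025 ≥ f_y/E_s = 0.0021, so compression steel does yield.
M_n = (A_s − A'_s) f_y (d − a/2) + A'_s f_y (d − d') = [2379610 × (800 − 128.93) + 280540 × (800 − 51)] × 10⁻⁶ = 1596.88 + 210.12 = 1807.00 kN·m.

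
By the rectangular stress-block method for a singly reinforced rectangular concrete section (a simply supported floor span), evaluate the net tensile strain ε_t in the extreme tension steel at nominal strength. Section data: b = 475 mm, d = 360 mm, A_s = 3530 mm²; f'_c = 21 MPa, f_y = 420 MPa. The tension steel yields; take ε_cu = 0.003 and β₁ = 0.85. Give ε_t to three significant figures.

ε_t ≈ 0.00225

a = A_s f_y/(0.85 f'_c b) = 174.86 mm.
β₁ = 0.85, so c = a/β₁ = 174.86/0.85 = 205.72 mm.
From the linear strain diagram with ε_cu = 0.003: ε_t = 0.003 (d − c)/c = 0.003 × (360 − 205.72)/205.72 = 0.00225.
ε_t < 0.004 — the section is over-reinforced for flexure under ACI limits.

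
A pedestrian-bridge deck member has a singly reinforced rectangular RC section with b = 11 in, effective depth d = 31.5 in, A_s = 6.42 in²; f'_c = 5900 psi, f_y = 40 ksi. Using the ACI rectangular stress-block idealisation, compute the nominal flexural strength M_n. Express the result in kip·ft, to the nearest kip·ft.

M_n ≈ 624 kip·ft

T = A_s f_y = 6.42 × 40 = 256.8 kips.
a = T/(0.85 f'_c b) = 256.8/(0.85 × 5.9 × 11) = 4.655 in.
M_n = T(d − a/2) = 256.8 × (31.5 − 2.3275) = 7491.5 kip·in = 7491.5/12 = 624.29 kip·ft.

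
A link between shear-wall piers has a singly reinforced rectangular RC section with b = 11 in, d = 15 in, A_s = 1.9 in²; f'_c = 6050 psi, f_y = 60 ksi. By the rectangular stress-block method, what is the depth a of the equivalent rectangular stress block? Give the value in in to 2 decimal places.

a ≈ 2.02 in

T = A_s f_y = 1.9 × 60 = 114 kips.
a = T/(0.85 f'_c b) = 114/(0.85 × 6.05 × 11) = 2.02 in.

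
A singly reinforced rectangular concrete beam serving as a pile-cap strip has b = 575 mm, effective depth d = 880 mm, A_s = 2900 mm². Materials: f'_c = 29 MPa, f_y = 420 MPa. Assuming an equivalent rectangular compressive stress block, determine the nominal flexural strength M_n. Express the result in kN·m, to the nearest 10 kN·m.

T = A_s f_y = 2900 × 420 = 1218000 N = 1218 kN.
From C = T: a = T/(0.85 f'_c b) = 1218000/(0.85 × 29 × 575) = 85.93 mm.
M_n = T(d − a/2) = 1218 kN × (880 − 42.965) mm = 1019.51 kN·m.

M_n ≈ 1020 kN·m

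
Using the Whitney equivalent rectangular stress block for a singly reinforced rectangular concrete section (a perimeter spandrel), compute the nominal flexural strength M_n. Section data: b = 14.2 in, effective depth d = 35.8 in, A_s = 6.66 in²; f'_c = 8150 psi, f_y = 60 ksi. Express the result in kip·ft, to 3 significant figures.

M_n ≈ 1120 kip·ft

T = A_s f_y = 6.66 × 60 = 399.6 kips.
a = T/(0.85 f'_c b) = 399.6/(0.85 × 8.15 × 14.2) = 4.062 in.
M_n = T(d − a/2) = 399.6 × (35.8 − 2.031) = 13494.1 kip·in = 13494.1/12 = 1124.51 kip·ft.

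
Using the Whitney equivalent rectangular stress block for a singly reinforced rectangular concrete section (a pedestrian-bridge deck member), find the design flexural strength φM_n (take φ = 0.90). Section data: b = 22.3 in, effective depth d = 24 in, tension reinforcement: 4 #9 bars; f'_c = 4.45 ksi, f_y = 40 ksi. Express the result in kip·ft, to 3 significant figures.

φM_n ≈ 277 kip·ft

A_s = 4 × 1 = 4 in².
T = A_s f_y = 4 × 40 = 160 kips.
a = T/(0.85 f'_c b) = 160/(0.85 × 4.45 × 22.3) = 1.897 in.
M_n = T(d − a/2) = 160 × (24 − 0.9485) = 3688.2 kip·in = 3688.2/12 = 307.35 kip·ft.
φM_n = 0.90 × 307.35 = 276.62 kip·ft.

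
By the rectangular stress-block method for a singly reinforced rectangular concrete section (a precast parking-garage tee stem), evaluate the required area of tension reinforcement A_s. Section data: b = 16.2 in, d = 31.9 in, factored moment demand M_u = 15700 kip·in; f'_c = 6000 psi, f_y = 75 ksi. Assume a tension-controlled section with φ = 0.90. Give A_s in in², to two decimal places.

M_n = M_u/φ = 15700/0.90 = 17444.4 kip·in.
From M_n = 0.85 f'_c a b (d − a/2):
a = d − √(d² − 2M_n/(0.85 f'_c b)) = 31.9 − √(31.9² − 2 × 17444.4/(0.85 × 6 × 16.2)) = 7.501 in.
A_s = 0.85 f'_c a b / f_y = 0.85 × 6 × 7.501 × 16.2 / 75 = 8.263 in².

A_s ≈ 8.26 in²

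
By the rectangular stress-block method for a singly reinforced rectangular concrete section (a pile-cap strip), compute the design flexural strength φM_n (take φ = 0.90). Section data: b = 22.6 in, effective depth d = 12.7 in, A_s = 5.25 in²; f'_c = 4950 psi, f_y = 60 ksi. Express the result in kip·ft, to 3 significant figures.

T = A_s f_y = 5.25 × 60 = 315 kips.
a = T/(0.85 f'_c b) = 315/(0.85 × 4.95 × 22.6) = 3.313 in.
M_n = T(d − a/2) = 315 × (12.7 − 1.6565) = 3478.7 kip·in = 3478.7/12 = 289.89 kip·ft.
φM_n = 0.90 × 289.89 = 260.90 kip·ft.

φM_n ≈ 261 kip·ft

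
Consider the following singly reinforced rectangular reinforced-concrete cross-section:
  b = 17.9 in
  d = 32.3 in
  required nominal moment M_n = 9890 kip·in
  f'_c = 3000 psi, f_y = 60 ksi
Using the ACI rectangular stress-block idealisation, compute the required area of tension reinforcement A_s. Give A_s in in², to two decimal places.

From M_n = 0.85 f'_c a b (d − a/2):
a = d − √(d² − 2M_n/(0.85 f'_c b)) = 32.3 − √(32.3² − 2 × 9890/(0.85 × 3 × 17.9)) = 7.603 in.
A_s = 0.85 f'_c a b / f_y = 0.85 × 3 × 7.603 × 17.9 / 60 = 5.784 in².

A_s ≈ 5.78 in²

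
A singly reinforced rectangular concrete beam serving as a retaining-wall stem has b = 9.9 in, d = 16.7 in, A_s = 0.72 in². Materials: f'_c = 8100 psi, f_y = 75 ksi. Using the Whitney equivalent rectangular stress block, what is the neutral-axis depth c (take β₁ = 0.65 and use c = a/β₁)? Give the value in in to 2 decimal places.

c ≈ 1.22 in

T = A_s f_y = 0.72 × 75 = 54 kips.
a = T/(0.85 f'_c b) = 54/(0.85 × 8.1 × 9.9) = 0.7922 in.
With β₁ = 0.65, c = a/β₁ = 0.7922/0.65 = 1.22 in.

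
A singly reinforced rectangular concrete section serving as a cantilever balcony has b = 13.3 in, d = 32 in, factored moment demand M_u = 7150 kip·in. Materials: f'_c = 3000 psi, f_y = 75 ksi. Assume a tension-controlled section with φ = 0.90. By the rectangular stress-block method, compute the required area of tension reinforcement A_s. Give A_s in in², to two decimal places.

A_s ≈ 3.81 in²

M_n = M_u/φ = 7150/0.90 = 7944.44 kip·in.
From M_n = 0.85 f'_c a b (d − a/2):
a = d − √(d² − 2M_n/(0.85 f'_c b)) = 32 − √(32² − 2 × 7944.44/(0.85 × 3 × 13.3)) = 8.431 in.
A_s = 0.85 f'_c a b / f_y = 0.85 × 3 × 8.431 × 13.3 / 75 = 3.812 in².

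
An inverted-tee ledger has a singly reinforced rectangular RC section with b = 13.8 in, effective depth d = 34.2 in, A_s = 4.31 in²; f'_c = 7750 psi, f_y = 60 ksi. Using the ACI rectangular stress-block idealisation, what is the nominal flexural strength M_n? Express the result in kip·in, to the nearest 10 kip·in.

M_n ≈ 8480 kip·in

T = A_s f_y = 4.31 × 60 = 258.6 kips.
a = T/(0.85 f'_c b) = 258.6/(0.85 × 7.75 × 13.8) = 2.845 in.
M_n = T(d − a/2) = 258.6 × (34.2 − 1.4225) = 8476.3 kip·in.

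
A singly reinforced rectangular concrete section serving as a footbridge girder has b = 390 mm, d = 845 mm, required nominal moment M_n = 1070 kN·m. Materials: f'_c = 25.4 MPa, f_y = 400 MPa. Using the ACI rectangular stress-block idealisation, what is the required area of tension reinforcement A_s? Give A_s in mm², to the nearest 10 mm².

With M_n = 0.85 f'_c a b (d − a/2), solve the quadratic for a:
a = d − √(d² − 2M_n/(0.85 f'_c b)) = 845 − √(845² − 2 × 1070×10⁶/(0.85 × 25.4 × 390)) = 166.86 mm.
A_s = 0.85 f'_c a b / f_y = 0.85 × 25.4 × 166.86 × 390 / 400 = 3512.4 mm².

A_s ≈ 3510 mm²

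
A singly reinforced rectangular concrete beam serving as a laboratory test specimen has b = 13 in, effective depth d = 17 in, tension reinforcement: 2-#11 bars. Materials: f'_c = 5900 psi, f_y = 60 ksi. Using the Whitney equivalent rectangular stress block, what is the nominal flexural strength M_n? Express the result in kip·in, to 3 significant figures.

A_s = 2 × 1.56 = 3.12 in².
T = A_s f_y = 3.12 × 60 = 187.2 kips.
a = T/(0.85 f'_c b) = 187.2/(0.85 × 5.9 × 13) = 2.871 in.
M_n = T(d − a/2) = 187.2 × (17 − 1.4355) = 2913.7 kip·in.

M_n ≈ 2910 kip·in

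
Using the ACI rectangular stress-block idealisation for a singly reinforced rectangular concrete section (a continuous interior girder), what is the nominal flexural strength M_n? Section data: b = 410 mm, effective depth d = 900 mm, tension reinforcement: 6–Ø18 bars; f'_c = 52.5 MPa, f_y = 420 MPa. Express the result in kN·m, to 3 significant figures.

M_n ≈ 565 kN·m

A_s = 6 × 254 = 1524 mm².
T = A_s f_y = 1524 × 420 = 640080 N = 640.08 kN.
From C = T: a = T/(0.85 f'_c b) = 640080/(0.85 × 52.5 × 410) = 34.98 mm.
M_n = T(d − a/2) = 640.08 kN × (900 − 17.49) mm = 564.88 kN·m.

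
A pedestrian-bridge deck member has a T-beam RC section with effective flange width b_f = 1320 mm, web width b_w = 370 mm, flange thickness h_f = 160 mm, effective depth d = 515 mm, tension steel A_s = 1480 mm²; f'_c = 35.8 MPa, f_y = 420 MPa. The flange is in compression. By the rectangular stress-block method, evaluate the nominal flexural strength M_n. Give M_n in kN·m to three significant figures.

Tension: T = A_s f_y = 1480 × 420 = 621600 N.
Try a within the flange: a = T/(0.85 f'_c b_f) = 621600/(0.85 × 35.8 × 1320) = 15.48 mm.
Since a = 15.48 ≤ h_f = 160 mm, the stress block lies entirely in the flange; analyse as a rectangular beam of width b_f.
M_n = T(d − a/2) = 621600 × (515 − 7.74) = 315.31 × 10⁶ N·mm.
M_n = 315.31 kN·m.

M_n ≈ 315 kN·m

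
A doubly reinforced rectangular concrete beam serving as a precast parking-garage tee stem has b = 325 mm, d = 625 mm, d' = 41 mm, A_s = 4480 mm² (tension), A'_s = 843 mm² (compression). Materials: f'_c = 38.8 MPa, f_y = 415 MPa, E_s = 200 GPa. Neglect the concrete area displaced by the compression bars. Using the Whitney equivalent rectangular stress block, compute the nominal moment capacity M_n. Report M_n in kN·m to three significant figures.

Assume both tension and compression steel yield.
Net tension couple steel: A_s − A'_s = 3637 mm².
a = (A_s − A'_s) f_y / (0.85 f'_c b) = 1509355/(0.85 × 38.8 × 325) = 140.82 mm.
c = a/β₁ = 140.82/0.773 = 182.17 mm; ε'_s = 0.003(c − d')/c = 0.0023 ≥ f_y/E_s = 0.0021, so compression steel does yield.
M_n = (A_s − A'_s) f_y (d − a/2) + A'_s f_y (d − d') = [1509355 × (625 − 70.41) + 349845 × (625 − 41)] × 10⁻⁶ = 837.07 + 204.31 = 1041.38 kN·m.

M_n ≈ 1040 kN·m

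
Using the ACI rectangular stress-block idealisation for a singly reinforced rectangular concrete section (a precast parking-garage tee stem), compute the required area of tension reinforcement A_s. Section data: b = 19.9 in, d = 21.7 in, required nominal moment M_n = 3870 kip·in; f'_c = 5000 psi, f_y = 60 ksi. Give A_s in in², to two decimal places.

A_s ≈ 3.13 in²

From M_n = 0.85 f'_c a b (d − a/2):
a = d − √(d² − 2M_n/(0.85 f'_c b)) = 21.7 − √(21.7² − 2 × 3870/(0.85 × 5 × 19.9)) = 2.222 in.
A_s = 0.85 f'_c a b / f_y = 0.85 × 5 × 2.222 × 19.9 / 60 = 3.132 in².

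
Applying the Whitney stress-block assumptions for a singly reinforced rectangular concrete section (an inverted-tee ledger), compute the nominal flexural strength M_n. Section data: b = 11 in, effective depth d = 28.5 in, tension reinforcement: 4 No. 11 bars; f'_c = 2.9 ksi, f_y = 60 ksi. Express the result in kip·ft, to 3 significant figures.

A_s = 4 × 1.56 = 6.24 in².
T = A_s f_y = 6.24 × 60 = 374.4 kips.
a = T/(0.85 f'_c b) = 374.4/(0.85 × 2.9 × 11) = 13.808 in.
M_n = T(d − a/2) = 374.4 × (28.5 − 6.904) = 8085.5 kip·in = 8085.5/12 = 673.79 kip·ft.

M_n ≈ 674 kip·ft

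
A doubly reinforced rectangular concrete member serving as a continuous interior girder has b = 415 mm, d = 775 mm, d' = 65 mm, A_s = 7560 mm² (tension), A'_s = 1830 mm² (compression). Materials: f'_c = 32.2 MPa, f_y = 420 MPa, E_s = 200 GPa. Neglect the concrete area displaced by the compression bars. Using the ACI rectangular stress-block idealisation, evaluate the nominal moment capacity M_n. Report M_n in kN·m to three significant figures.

Assume both tension and compression steel yield.
Net tension couple steel: A_s − A'_s = 5730 mm².
a = (A_s − A'_s) f_y / (0.85 f'_c b) = 2406600/(0.85 × 32.2 × 415) = 211.88 mm.
c = a/β₁ = 211.88/0.82 = 258.39 mm; ε'_s = 0.003(c − d')/c = 0.0022 ≥ f_y/E_s = 0.0021, so compression steel does yield.
M_n = (A_s − A'_s) f_y (d − a/2) + A'_s f_y (d − d') = [2406600 × (775 − 105.94) + 768600 × (775 − 65)] × 10⁻⁶ = 1610.16 + 545.71 = 2155.87 kN·m.

M_n ≈ 2160 kN·m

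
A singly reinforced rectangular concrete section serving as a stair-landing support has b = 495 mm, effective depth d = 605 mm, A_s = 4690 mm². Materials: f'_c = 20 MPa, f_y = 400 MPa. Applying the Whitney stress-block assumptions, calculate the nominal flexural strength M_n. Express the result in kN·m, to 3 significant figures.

T = A_s f_y = 4690 × 400 = 1876000 N = 1876 kN.
From C = T: a = T/(0.85 f'_c b) = 1876000/(0.85 × 20 × 495) = 222.94 mm.
M_n = T(d − a/2) = 1876 kN × (605 − 111.47) mm = 925.86 kN·m.

M_n ≈ 926 kN·m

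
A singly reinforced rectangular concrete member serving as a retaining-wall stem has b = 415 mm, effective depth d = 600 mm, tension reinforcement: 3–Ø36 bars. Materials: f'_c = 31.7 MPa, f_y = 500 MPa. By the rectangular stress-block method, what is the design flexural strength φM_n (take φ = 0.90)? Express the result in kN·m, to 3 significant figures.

φM_n ≈ 731 kN·m

A_s = 3 × 1018 = 3054 mm².
T = A_s f_y = 3054 × 500 = 1527000 N = 1527 kN.
From C = T: a = T/(0.85 f'_c b) = 1527000/(0.85 × 31.7 × 415) = 136.56 mm.
M_n = T(d − a/2) = 1527 kN × (600 − 68.28) mm = 811.94 kN·m.
φM_n = 0.90 × 811.94 = 730.75 kN·m.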